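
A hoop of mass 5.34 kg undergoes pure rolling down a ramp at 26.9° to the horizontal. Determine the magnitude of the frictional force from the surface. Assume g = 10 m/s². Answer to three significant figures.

f ≈ 12.1 N

With I = MR², the ratio k = I/(MR²) is 1.
Translational: Mg sinθ − f = Ma. Rotational about the CM: fR = Iα = kMRa, so f = kMa.
Combining, a = g sinθ/(1+k) and f = kMa = kMg sinθ/(1+k).
f = 1 × 5.34 × 10 × sin26.9° / 2 ≈ 12.1 N.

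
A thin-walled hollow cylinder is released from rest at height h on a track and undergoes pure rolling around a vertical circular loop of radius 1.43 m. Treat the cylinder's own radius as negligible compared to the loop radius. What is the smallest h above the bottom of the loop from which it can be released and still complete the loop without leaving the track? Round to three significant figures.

Here I = MR², so the shape factor k = I/(MR²) = 1.
At the top, contact is just lost when gravity alone supplies the centripetal force: Mg = Mv_top²/r, i.e. v_top² = gr.
With ω = v/R, the kinetic energy at speed v is ½(1+k)Mv² = Mv².
Energy conservation from release (height h) to the top (height 2r): Mgh = Mg(2r) + M·gr.
Thus h_min = 2r + (1+k)r/2 = r(2 + 2/2) = 1.43 × 3 ≈ 4.29 m.

h_min ≈ 4.29 m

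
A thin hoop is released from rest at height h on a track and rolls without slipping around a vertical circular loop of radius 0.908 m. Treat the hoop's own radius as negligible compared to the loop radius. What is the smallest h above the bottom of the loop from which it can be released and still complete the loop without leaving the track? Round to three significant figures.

Here I = MR², so the shape factor k = I/(MR²) = 1.
At the top of the loop, the minimum-contact condition is Mg = Mv_top²/r, so v_top² = gr.
With ω = v/R, the kinetic energy at speed v is ½(1+k)Mv² = Mv².
Energy conservation from release (height h) to the top (height 2r): Mgh = Mg(2r) + M·gr.
Thus h_min = 2r + (1+k)r/2 = r(2 + 2/2) = 0.908 × 3 ≈ 2.72 m.

h_min ≈ 2.72 m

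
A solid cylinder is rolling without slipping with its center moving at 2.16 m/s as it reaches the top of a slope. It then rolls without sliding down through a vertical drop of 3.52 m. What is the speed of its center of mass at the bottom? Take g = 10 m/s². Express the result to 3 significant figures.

v ≈ 7.18 m/s

The moment of inertia is (1/2)MR², giving k ≡ I/(MR²) = 0.5.
The rolling condition ω = v/R makes the rotational term ½I(v/R)² = ½kMv², so KE_total = ½(1+k)Mv² = (3/4)Mv².
Energy conservation: (3/4)Mv₀² + Mgh = (3/4)Mv², so v² = v₀² + 2gh/(1+k).
v = √(2.16² + 2×10×3.52/1.5) = √51.6 ≈ 7.18 m/s.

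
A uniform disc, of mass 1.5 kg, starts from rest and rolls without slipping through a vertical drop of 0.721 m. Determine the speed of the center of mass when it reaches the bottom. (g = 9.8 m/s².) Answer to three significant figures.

v ≈ 3.07 m/s

The moment of inertia is (1/2)MR², giving k ≡ I/(MR²) = 0.5.
Since it rolls without slipping, ω = v/R and KE = ½Mv² + ½Iω² = ½(1+k)Mv² = (3/4)Mv².
Energy conservation: Mgh = (3/4)Mv², so v = √(2gh/(1+k)) = √(2 × 9.8 × 0.721 / 1.5) ≈ 3.07 m/s.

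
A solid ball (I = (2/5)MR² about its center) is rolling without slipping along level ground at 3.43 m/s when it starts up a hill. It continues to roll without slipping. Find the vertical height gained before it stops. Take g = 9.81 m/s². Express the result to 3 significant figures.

h ≈ 0.839 m

Here I = (2/5)MR², so the shape factor k = I/(MR²) = 0.4.
Since it rolls without slipping, ω = v/R and KE = ½Mv² + ½Iω² = ½(1+k)Mv² = (7/10)Mv².
All of this converts to potential energy at the highest point: (7/10)Mv₀² = Mgh.
Thus h = (1+k)v₀²/(2g) = 1.4 × 3.43² / (2 × 9.81) ≈ 0.839 m.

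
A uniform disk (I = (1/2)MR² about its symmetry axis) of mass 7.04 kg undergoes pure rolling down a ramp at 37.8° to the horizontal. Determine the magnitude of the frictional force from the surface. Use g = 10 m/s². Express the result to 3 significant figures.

f ≈ 14.4 N

Here I = (1/2)MR², so the shape factor k = I/(MR²) = 0.5.
Translational: Mg sinθ − f = Ma. Rotational about the CM: fR = Iα = kMRa, so f = kMa.
Combining, a = g sinθ/(1+k) and f = kMa = kMg sinθ/(1+k).
f = 0.5 × 7.04 × 10 × sin37.8° / 1.5 ≈ 14.4 N.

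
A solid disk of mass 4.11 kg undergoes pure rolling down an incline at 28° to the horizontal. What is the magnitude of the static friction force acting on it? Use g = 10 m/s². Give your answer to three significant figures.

f ≈ 6.43 N

With I = (1/2)MR², the ratio k = I/(MR²) is 0.5.
Translational: Mg sinθ − f = Ma. Rotational about the CM: fR = Iα = kMRa, so f = kMa.
Combining, a = g sinθ/(1+k) and f = kMa = kMg sinθ/(1+k).
f = 0.5 × 4.11 × 10 × sin28° / 1.5 ≈ 6.43 N.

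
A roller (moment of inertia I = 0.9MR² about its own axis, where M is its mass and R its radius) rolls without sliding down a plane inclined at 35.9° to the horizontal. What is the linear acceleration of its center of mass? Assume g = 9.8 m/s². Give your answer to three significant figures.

Here I = 0.9MR², so the shape factor k = I/(MR²) = 0.9.
Newton's second law down the slope: Mg sinθ − f = Ma. The torque equation fR = Iα (with α = a/R) gives f = kMa.
Eliminating f: Mg sinθ = (1+k)Ma, so a = g sinθ/(1+k) = 9.8 × sin35.9° / 1.9 ≈ 3.02 m/s².

a ≈ 3.02 m/s²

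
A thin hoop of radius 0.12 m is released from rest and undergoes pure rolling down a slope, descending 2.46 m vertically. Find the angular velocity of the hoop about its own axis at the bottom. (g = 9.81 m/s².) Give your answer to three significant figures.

ω ≈ 40.9 rad/s

With I = MR², the ratio k = I/(MR²) is 1.
The rolling condition ω = v/R makes the rotational term ½I(v/R)² = ½kMv², so KE_total = ½(1+k)Mv² = Mv².
Energy conservation Mgh = ½(1+k)Mv² gives v = √(2gh/(1+k)) = √(2 × 9.81 × 2.46 / 2) = 4.912 m/s.
The angular speed follows from ω = v/R = 4.912/0.12 ≈ 40.9 rad/s.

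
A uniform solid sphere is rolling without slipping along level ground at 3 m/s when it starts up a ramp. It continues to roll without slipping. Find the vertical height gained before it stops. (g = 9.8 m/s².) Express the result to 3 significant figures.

With I = (2/5)MR², the ratio k = I/(MR²) is 0.4.
Rolling without slipping gives ω = v/R, so the total kinetic energy is ½Mv² + ½Iω² = ½(1+k)Mv² = (7/10)Mv².
At the top the kinetic energy is zero, so (7/10)Mv₀² = Mgh.
Thus h = (1+k)v₀²/(2g) = 1.4 × 3² / (2 × 9.8) ≈ 0.643 m.

h ≈ 0.643 m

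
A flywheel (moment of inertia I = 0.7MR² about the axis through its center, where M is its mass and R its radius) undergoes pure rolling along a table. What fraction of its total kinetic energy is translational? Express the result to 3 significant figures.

fraction ≈ 0.588

The moment of inertia is 0.7MR², giving k ≡ I/(MR²) = 0.7.
Since ω = v/R, the translational part is ½Mv² and the rotational part is ½I(v/R)² = ½kMv²; the total is ½(1+k)Mv².
The translational fraction is therefore 1/(1+k) = 1/1.7 ≈ 0.588.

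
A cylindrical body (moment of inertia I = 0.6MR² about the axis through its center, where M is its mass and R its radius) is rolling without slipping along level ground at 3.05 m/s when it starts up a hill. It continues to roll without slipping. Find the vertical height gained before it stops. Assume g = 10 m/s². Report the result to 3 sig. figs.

Here I = 0.6MR², so the shape factor k = I/(MR²) = 0.6.
Rolling without slipping gives ω = v/R, so the total kinetic energy is ½Mv² + ½Iω² = ½(1+k)Mv² = (4/5)Mv².
All of this converts to potential energy at the highest point: (4/5)Mv₀² = Mgh.
Thus h = (1+k)v₀²/(2g) = 1.6 × 3.05² / (2 × 10) ≈ 0.744 m.

h ≈ 0.744 m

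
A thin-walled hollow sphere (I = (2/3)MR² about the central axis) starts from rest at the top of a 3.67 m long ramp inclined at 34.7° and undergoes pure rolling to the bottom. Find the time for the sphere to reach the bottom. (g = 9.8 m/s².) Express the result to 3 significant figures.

t ≈ 1.48 s

Here I = (2/3)MR², so the shape factor k = I/(MR²) = 2/3.
Newton's second law down the slope: Mg sinθ − f = Ma. The torque equation fR = Iα (with α = a/R) gives f = kMa.
Hence a = g sinθ/(1+k) = 9.8×sin34.7°/1.667 = 3.347 m/s².
With constant a from rest, t = √(2L/a) = √(2·3.67/3.347) ≈ 1.48 s.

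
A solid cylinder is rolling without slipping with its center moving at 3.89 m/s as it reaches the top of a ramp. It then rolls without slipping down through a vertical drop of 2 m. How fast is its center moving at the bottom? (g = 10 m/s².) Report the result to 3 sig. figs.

v ≈ 6.47 m/s

The moment of inertia is (1/2)MR², giving k ≡ I/(MR²) = 0.5.
Pure rolling means v = ωR; then KE = ½Mv² + ½I(v/R)² = ½(1+k)Mv² = (3/4)Mv².
Energy conservation: (3/4)Mv₀² + Mgh = (3/4)Mv², so v² = v₀² + 2gh/(1+k).
v = √(3.89² + 2×10×2/1.5) = √41.8 ≈ 6.47 m/s.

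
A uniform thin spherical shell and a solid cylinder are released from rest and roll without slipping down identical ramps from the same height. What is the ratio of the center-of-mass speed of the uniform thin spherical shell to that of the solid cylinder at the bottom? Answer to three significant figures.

Each satisfies Mgh = ½(1+k)Mv² with k = I/(MR²), so v ∝ 1/√(1+k).
For the uniform thin spherical shell k = 2/3; for the solid cylinder k = 0.5.
v₁/v₂ = √((1+k₂)/(1+k₁)) = √(1.5/1.667) ≈ 0.949.

v_ratio ≈ 0.949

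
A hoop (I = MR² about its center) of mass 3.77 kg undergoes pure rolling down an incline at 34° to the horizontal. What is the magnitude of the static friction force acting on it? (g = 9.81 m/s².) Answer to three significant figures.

The moment of inertia is MR², giving k ≡ I/(MR²) = 1.
Along the incline Mg sinθ − f = Ma, and torque about the center fR = Iα = kMR²(a/R) gives f = kMa.
Combining, a = g sinθ/(1+k) and f = kMa = kMg sinθ/(1+k).
f = 1 × 3.77 × 9.81 × sin34° / 2 ≈ 10.3 N.

f ≈ 10.3 N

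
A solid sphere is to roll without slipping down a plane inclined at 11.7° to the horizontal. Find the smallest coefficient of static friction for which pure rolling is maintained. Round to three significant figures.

μ_min ≈ 0.0592

With I = (2/5)MR², the ratio k = I/(MR²) is 0.4.
Newton's second law down the slope: Mg sinθ − f = Ma. The torque equation fR = Iα (with α = a/R) gives f = kMa.
These give a = g sinθ/(1+k) and the required friction f = kMg sinθ/(1+k).
The normal force is N = Mg cosθ, so μ_min = f/N = k tanθ/(1+k).
μ_min = 0.4 × tan11.7° / 1.4 ≈ 0.0592.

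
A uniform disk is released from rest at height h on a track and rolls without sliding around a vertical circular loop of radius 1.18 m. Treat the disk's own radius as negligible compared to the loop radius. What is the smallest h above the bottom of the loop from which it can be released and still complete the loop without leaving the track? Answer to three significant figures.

Here I = (1/2)MR², so the shape factor k = I/(MR²) = 0.5.
At the top, contact is just lost when gravity alone supplies the centripetal force: Mg = Mv_top²/r, i.e. v_top² = gr.
With ω = v/R, the kinetic energy at speed v is ½(1+k)Mv² = (3/4)Mv².
Energy conservation from release (height h) to the top (height 2r): Mgh = Mg(2r) + (3/4)M·gr.
Thus h_min = 2r + (1+k)r/2 = r(2 + 1.5/2) = 1.18 × 2.75 ≈ 3.25 m.

h_min ≈ 3.25 m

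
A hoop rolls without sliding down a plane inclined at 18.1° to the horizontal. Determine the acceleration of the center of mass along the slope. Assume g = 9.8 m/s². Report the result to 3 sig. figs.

For this body I = MR², i.e. k = I/(MR²) = 1.
Translational: Mg sinθ − f = Ma. Rotational about the CM: fR = Iα = kMRa, so f = kMa.
Eliminating f: Mg sinθ = (1+k)Ma, so a = g sinθ/(1+k) = 9.8 × sin18.1° / 2 ≈ 1.52 m/s².

a ≈ 1.52 m/s²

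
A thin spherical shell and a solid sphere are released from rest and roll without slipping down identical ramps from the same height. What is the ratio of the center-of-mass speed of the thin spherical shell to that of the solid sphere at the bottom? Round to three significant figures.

v_ratio ≈ 0.917

Each satisfies Mgh = ½(1+k)Mv² with k = I/(MR²), so v ∝ 1/√(1+k).
For the thin spherical shell k = 2/3; for the solid sphere k = 0.4.
v₁/v₂ = √((1+k₂)/(1+k₁)) = √(1.4/1.667) ≈ 0.917.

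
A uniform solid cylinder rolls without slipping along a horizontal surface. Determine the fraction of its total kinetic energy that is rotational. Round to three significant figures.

For this body I = (1/2)MR², i.e. k = I/(MR²) = 0.5.
Since ω = v/R, the translational part is ½Mv² and the rotational part is ½I(v/R)² = ½kMv²; the total is ½(1+k)Mv².
The rotational fraction is therefore k/(1+k) = 0.5/1.5 ≈ 0.333.

fraction ≈ 0.333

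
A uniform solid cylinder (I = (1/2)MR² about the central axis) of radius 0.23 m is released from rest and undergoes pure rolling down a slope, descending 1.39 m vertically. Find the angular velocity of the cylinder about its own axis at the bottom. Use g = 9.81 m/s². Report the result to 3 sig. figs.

ω ≈ 18.5 rad/s

Here I = (1/2)MR², so the shape factor k = I/(MR²) = 0.5.
Rolling without slipping gives ω = v/R, so the total kinetic energy is ½Mv² + ½Iω² = ½(1+k)Mv² = (3/4)Mv².
Energy conservation Mgh = ½(1+k)Mv² gives v = √(2gh/(1+k)) = √(2 × 9.81 × 1.39 / 1.5) = 4.264 m/s.
Then ω = v/R = 4.264 / 0.23 ≈ 18.5 rad/s.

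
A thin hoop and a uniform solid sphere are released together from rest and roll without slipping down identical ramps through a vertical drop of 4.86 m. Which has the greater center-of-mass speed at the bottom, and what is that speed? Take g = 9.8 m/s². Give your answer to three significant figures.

For rolling without slipping, Mgh = ½(1+k)Mv² where k = I/(MR²), so v = √(2gh/(1+k)).
Thin hoop: k = 1, giving v = √(2×9.8×4.86/2) = 6.901 m/s.
Uniform solid sphere: k = 0.4, giving v = √(2×9.8×4.86/1.4) = 8.249 m/s.
The smaller k wins: the uniform solid sphere, at ≈ 8.25 m/s.

the uniform solid sphere, at v ≈ 8.25 m/s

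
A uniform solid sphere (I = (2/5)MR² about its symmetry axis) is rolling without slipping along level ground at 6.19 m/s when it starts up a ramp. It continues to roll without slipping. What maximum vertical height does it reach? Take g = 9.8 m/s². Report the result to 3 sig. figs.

For this body I = (2/5)MR², i.e. k = I/(MR²) = 0.4.
Rolling without slipping gives ω = v/R, so the total kinetic energy is ½Mv² + ½Iω² = ½(1+k)Mv² = (7/10)Mv².
At the top the kinetic energy is zero, so (7/10)Mv₀² = Mgh.
Thus h = (1+k)v₀²/(2g) = 1.4 × 6.19² / (2 × 9.8) ≈ 2.74 m.

h ≈ 2.74 m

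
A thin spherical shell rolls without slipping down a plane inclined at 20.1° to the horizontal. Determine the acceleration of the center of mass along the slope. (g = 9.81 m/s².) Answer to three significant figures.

With I = (2/3)MR², the ratio k = I/(MR²) is 2/3.
Along the incline Mg sinθ − f = Ma, and torque about the center fR = Iα = kMR²(a/R) gives f = kMa.
Eliminating f: Mg sinθ = (1+k)Ma, so a = g sinθ/(1+k) = 9.81 × sin20.1° / 1.667 ≈ 2.02 m/s².

a ≈ 2.02 m/s²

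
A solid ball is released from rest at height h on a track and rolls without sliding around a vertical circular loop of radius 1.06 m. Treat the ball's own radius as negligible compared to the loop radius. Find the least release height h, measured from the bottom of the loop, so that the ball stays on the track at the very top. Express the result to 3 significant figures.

Here I = (2/5)MR², so the shape factor k = I/(MR²) = 0.4.
At the top of the loop, the minimum-contact condition is Mg = Mv_top²/r, so v_top² = gr.
With ω = v/R, the kinetic energy at speed v is ½(1+k)Mv² = (7/10)Mv².
Energy conservation from release (height h) to the top (height 2r): Mgh = Mg(2r) + (7/10)M·gr.
Thus h_min = 2r + (1+k)r/2 = r(2 + 1.4/2) = 1.06 × 2.7 ≈ 2.86 m.

h_min ≈ 2.86 m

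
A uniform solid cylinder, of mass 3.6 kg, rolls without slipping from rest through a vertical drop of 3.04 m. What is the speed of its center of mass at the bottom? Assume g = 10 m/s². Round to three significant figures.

Here I = (1/2)MR², so the shape factor k = I/(MR²) = 0.5.
Rolling without slipping gives ω = v/R, so the total kinetic energy is ½Mv² + ½Iω² = ½(1+k)Mv² = (3/4)Mv².
Energy conservation: Mgh = (3/4)Mv², so v = √(2gh/(1+k)) = √(2 × 10 × 3.04 / 1.5) ≈ 6.37 m/s.

v ≈ 6.37 m/s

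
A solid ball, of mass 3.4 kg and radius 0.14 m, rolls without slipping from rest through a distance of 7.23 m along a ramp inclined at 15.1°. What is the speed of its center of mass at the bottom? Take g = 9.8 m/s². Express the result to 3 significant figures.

Here I = (2/5)MR², so the shape factor k = I/(MR²) = 0.4.
Since it rolls without slipping, ω = v/R and KE = ½Mv² + ½Iω² = ½(1+k)Mv² = (7/10)Mv².
The vertical drop is h = L sinθ = 7.23 × sin15.1° = 1.883 m.
Setting Mgh = (7/10)Mv² gives v = √(2gh/(1+k)) = √(2·9.8·1.883/1.4) ≈ 5.14 m/s.

v ≈ 5.14 m/s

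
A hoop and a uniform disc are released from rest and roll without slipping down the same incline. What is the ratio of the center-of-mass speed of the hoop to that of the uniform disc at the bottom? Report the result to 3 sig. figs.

v_ratio ≈ 0.866

Each satisfies Mgh = ½(1+k)Mv² with k = I/(MR²), so v ∝ 1/√(1+k).
For the hoop k = 1; for the uniform disc k = 0.5.
v₁/v₂ = √((1+k₂)/(1+k₁)) = √(1.5/2) ≈ 0.866.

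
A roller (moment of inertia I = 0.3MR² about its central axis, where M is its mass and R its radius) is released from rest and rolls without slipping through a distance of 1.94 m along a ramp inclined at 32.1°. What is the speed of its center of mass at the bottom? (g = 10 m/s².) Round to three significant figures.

v ≈ 3.98 m/s

For this body I = 0.3MR², i.e. k = I/(MR²) = 0.3.
The rolling condition ω = v/R makes the rotational term ½I(v/R)² = ½kMv², so KE_total = ½(1+k)Mv² = (13/20)Mv².
The vertical drop is h = L sinθ = 1.94 × sin32.1° = 1.031 m.
Energy conservation: Mgh = (13/20)Mv², so v = √(2gh/(1+k)) = √(2 × 10 × 1.031 / 1.3) ≈ 3.98 m/s.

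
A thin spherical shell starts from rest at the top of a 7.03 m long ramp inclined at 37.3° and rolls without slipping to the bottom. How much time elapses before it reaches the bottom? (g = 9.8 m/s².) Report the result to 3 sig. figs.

Here I = (2/3)MR², so the shape factor k = I/(MR²) = 2/3.
Translational: Mg sinθ − f = Ma. Rotational about the CM: fR = Iα = kMRa, so f = kMa.
Hence a = g sinθ/(1+k) = 9.8×sin37.3°/1.667 = 3.563 m/s².
With constant a from rest, t = √(2L/a) = √(2·7.03/3.563) ≈ 1.99 s.

t ≈ 1.99 s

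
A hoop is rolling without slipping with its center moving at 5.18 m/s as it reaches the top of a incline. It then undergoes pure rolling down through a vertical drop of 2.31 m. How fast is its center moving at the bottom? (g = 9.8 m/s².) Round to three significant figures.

v ≈ 7.03 m/s

Here I = MR², so the shape factor k = I/(MR²) = 1.
Rolling without slipping gives ω = v/R, so the total kinetic energy is ½Mv² + ½Iω² = ½(1+k)Mv² = Mv².
Energy conservation: Mv₀² + Mgh = Mv², so v² = v₀² + 2gh/(1+k).
v = √(5.18² + 2×9.8×2.31/2) = √49.47 ≈ 7.03 m/s.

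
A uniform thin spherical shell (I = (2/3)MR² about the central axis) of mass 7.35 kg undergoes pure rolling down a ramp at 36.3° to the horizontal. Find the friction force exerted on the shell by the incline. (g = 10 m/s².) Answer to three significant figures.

With I = (2/3)MR², the ratio k = I/(MR²) is 2/3.
Along the incline Mg sinθ − f = Ma, and torque about the center fR = Iα = kMR²(a/R) gives f = kMa.
Combining, a = g sinθ/(1+k) and f = kMa = kMg sinθ/(1+k).
f = (2/3) × 7.35 × 10 × sin36.3° / 1.667 ≈ 17.4 N.

f ≈ 17.4 N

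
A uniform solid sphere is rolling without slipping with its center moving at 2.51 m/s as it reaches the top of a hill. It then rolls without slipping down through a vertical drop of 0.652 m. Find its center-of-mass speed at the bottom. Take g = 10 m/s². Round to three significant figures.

v ≈ 3.95 m/s

For this body I = (2/5)MR², i.e. k = I/(MR²) = 0.4.
The rolling condition ω = v/R makes the rotational term ½I(v/R)² = ½kMv², so KE_total = ½(1+k)Mv² = (7/10)Mv².
Energy conservation: (7/10)Mv₀² + Mgh = (7/10)Mv², so v² = v₀² + 2gh/(1+k).
v = √(2.51² + 2×10×0.652/1.4) = √15.61 ≈ 3.95 m/s.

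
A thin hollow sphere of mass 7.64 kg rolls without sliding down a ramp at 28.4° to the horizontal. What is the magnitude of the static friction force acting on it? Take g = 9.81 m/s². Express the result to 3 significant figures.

f ≈ 14.3 N

For this body I = (2/3)MR², i.e. k = I/(MR²) = 2/3.
Newton's second law down the slope: Mg sinθ − f = Ma. The torque equation fR = Iα (with α = a/R) gives f = kMa.
Combining, a = g sinθ/(1+k) and f = kMa = kMg sinθ/(1+k).
f = (2/3) × 7.64 × 9.81 × sin28.4° / 1.667 ≈ 14.3 N.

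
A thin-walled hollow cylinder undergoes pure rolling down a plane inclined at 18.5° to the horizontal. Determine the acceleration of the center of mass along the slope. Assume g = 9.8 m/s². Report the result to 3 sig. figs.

Here I = MR², so the shape factor k = I/(MR²) = 1.
Newton's second law down the slope: Mg sinθ − f = Ma. The torque equation fR = Iα (with α = a/R) gives f = kMa.
Eliminating f: Mg sinθ = (1+k)Ma, so a = g sinθ/(1+k) = 9.8 × sin18.5° / 2 ≈ 1.55 m/s².

a ≈ 1.55 m/s²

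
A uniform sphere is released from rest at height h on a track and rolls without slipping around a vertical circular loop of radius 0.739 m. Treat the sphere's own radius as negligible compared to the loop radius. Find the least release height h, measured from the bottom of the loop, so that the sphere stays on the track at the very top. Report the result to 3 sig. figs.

h_min ≈ 2.00 m

For this body I = (2/5)MR², i.e. k = I/(MR²) = 0.4.
At the top, contact is just lost when gravity alone supplies the centripetal force: Mg = Mv_top²/r, i.e. v_top² = gr.
With ω = v/R, the kinetic energy at speed v is ½(1+k)Mv² = (7/10)Mv².
Energy conservation from release (height h) to the top (height 2r): Mgh = Mg(2r) + (7/10)M·gr.
Thus h_min = 2r + (1+k)r/2 = r(2 + 1.4/2) = 0.739 × 2.7 ≈ 2.00 m.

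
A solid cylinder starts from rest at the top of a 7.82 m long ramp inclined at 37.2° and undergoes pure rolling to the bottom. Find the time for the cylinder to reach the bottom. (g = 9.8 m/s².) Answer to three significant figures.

t ≈ 1.99 s

With I = (1/2)MR², the ratio k = I/(MR²) is 0.5.
Translational: Mg sinθ − f = Ma. Rotational about the CM: fR = Iα = kMRa, so f = kMa.
Hence a = g sinθ/(1+k) = 9.8×sin37.2°/1.5 = 3.95 m/s².
Starting from rest, L = ½at², so t = √(2L/a) = √(2×7.82/3.95) ≈ 1.99 s.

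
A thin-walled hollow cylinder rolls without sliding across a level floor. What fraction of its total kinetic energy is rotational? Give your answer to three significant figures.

With I = MR², the ratio k = I/(MR²) is 1.
Since ω = v/R, the translational part is ½Mv² and the rotational part is ½I(v/R)² = ½kMv²; the total is ½(1+k)Mv².
The rotational fraction is therefore k/(1+k) = 1/2 ≈ 0.500.

fraction ≈ 0.500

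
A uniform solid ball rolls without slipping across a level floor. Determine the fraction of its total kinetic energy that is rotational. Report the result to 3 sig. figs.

fraction ≈ 0.286

For this body I = (2/5)MR², i.e. k = I/(MR²) = 0.4.
With ω = v/R, KE_trans = ½Mv² and KE_rot = ½Iω² = ½kMv², so KE_total = ½(1+k)Mv².
The rotational fraction is therefore k/(1+k) = 0.4/1.4 ≈ 0.286.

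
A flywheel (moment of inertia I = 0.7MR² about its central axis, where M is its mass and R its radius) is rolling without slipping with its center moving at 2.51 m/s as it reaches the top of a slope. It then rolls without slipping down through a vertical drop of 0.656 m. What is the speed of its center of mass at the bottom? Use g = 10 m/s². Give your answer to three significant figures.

v ≈ 3.74 m/s

The moment of inertia is 0.7MR², giving k ≡ I/(MR²) = 0.7.
The rolling condition ω = v/R makes the rotational term ½I(v/R)² = ½kMv², so KE_total = ½(1+k)Mv² = (17/20)Mv².
Energy conservation: (17/20)Mv₀² + Mgh = (17/20)Mv², so v² = v₀² + 2gh/(1+k).
v = √(2.51² + 2×10×0.656/1.7) = √14.02 ≈ 3.74 m/s.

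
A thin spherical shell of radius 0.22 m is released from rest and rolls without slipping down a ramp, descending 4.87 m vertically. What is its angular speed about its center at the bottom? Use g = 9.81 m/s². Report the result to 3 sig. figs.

ω ≈ 34.4 rad/s

The moment of inertia is (2/3)MR², giving k ≡ I/(MR²) = 2/3.
Rolling without slipping gives ω = v/R, so the total kinetic energy is ½Mv² + ½Iω² = ½(1+k)Mv² = (5/6)Mv².
Energy conservation Mgh = ½(1+k)Mv² gives v = √(2gh/(1+k)) = √(2 × 9.81 × 4.87 / 1.667) = 7.572 m/s.
The angular speed follows from ω = v/R = 7.572/0.22 ≈ 34.4 rad/s.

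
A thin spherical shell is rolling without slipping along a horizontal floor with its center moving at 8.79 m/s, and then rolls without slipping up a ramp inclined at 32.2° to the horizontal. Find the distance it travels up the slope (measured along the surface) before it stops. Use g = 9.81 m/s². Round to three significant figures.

For this body I = (2/3)MR², i.e. k = I/(MR²) = 2/3.
The rolling condition ω = v/R makes the rotational term ½I(v/R)² = ½kMv², so KE_total = ½(1+k)Mv² = (5/6)Mv².
Setting this equal to Mgh gives the vertical rise h = (1+k)v₀²/(2g) = 1.667×8.79²/(2×9.81) = 6.563 m.
The distance along the slope is d = h/sinθ = 6.563/sin32.2° ≈ 12.3 m.

d ≈ 12.3 m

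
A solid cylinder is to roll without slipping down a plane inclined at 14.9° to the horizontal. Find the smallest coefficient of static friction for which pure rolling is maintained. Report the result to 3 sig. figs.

μ_min ≈ 0.0887

For this body I = (1/2)MR², i.e. k = I/(MR²) = 0.5.
Translational: Mg sinθ − f = Ma. Rotational about the CM: fR = Iα = kMRa, so f = kMa.
These give a = g sinθ/(1+k) and the required friction f = kMg sinθ/(1+k).
With N = Mg cosθ, the no-slip condition f ≤ μN gives μ_min = f/N = k tanθ/(1+k).
μ_min = 0.5 × tan14.9° / 1.5 ≈ 0.0887.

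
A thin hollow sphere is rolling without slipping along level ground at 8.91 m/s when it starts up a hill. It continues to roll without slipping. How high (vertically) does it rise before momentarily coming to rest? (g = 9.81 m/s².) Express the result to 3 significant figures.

Here I = (2/3)MR², so the shape factor k = I/(MR²) = 2/3.
Pure rolling means v = ωR; then KE = ½Mv² + ½I(v/R)² = ½(1+k)Mv² = (5/6)Mv².
All of this converts to potential energy at the highest point: (5/6)Mv₀² = Mgh.
Thus h = (1+k)v₀²/(2g) = 1.667 × 8.91² / (2 × 9.81) ≈ 6.74 m.

h ≈ 6.74 m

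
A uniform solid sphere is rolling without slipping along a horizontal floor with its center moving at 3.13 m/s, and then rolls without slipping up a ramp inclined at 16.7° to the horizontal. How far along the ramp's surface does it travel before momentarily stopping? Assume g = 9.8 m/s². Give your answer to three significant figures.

d ≈ 2.44 m

With I = (2/5)MR², the ratio k = I/(MR²) is 0.4.
Pure rolling means v = ωR; then KE = ½Mv² + ½I(v/R)² = ½(1+k)Mv² = (7/10)Mv².
Setting this equal to Mgh gives the vertical rise h = (1+k)v₀²/(2g) = 1.4×3.13²/(2×9.8) = 0.6998 m.
The distance along the slope is d = h/sinθ = 0.6998/sin16.7° ≈ 2.44 m.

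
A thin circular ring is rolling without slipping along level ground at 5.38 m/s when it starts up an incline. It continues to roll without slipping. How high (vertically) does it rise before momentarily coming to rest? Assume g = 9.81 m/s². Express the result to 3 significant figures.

h ≈ 2.95 m

Here I = MR², so the shape factor k = I/(MR²) = 1.
Rolling without slipping gives ω = v/R, so the total kinetic energy is ½Mv² + ½Iω² = ½(1+k)Mv² = Mv².
At the top the kinetic energy is zero, so Mv₀² = Mgh.
Thus h = (1+k)v₀²/(2g) = 2 × 5.38² / (2 × 9.81) ≈ 2.95 m.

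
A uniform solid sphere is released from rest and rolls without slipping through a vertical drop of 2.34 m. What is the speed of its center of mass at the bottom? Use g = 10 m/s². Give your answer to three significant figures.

v ≈ 5.78 m/s

For this body I = (2/5)MR², i.e. k = I/(MR²) = 0.4.
The rolling condition ω = v/R makes the rotational term ½I(v/R)² = ½kMv², so KE_total = ½(1+k)Mv² = (7/10)Mv².
Energy conservation: Mgh = (7/10)Mv², so v = √(2gh/(1+k)) = √(2 × 10 × 2.34 / 1.4) ≈ 5.78 m/s.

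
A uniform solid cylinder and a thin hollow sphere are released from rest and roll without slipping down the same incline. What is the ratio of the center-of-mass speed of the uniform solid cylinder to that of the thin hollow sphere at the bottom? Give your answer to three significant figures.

v_ratio ≈ 1.05

Each satisfies Mgh = ½(1+k)Mv² with k = I/(MR²), so v ∝ 1/√(1+k).
For the uniform solid cylinder k = 0.5; for the thin hollow sphere k = 2/3.
v₁/v₂ = √((1+k₂)/(1+k₁)) = √(1.667/1.5) ≈ 1.05.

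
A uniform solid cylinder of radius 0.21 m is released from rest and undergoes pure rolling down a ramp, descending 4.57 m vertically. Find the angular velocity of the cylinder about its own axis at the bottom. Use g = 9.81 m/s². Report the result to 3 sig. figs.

With I = (1/2)MR², the ratio k = I/(MR²) is 0.5.
Pure rolling means v = ωR; then KE = ½Mv² + ½I(v/R)² = ½(1+k)Mv² = (3/4)Mv².
Energy conservation Mgh = ½(1+k)Mv² gives v = √(2gh/(1+k)) = √(2 × 9.81 × 4.57 / 1.5) = 7.731 m/s.
The angular speed follows from ω = v/R = 7.731/0.21 ≈ 36.8 rad/s.

ω ≈ 36.8 rad/s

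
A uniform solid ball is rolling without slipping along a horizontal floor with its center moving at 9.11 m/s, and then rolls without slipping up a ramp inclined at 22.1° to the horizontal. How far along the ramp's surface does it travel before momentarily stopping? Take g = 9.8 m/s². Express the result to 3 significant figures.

d ≈ 15.8 m

With I = (2/5)MR², the ratio k = I/(MR²) is 0.4.
Rolling without slipping gives ω = v/R, so the total kinetic energy is ½Mv² + ½Iω² = ½(1+k)Mv² = (7/10)Mv².
Setting this equal to Mgh gives the vertical rise h = (1+k)v₀²/(2g) = 1.4×9.11²/(2×9.8) = 5.928 m.
Along the incline, d = h/sinθ = 5.928/sin22.1° ≈ 15.8 m.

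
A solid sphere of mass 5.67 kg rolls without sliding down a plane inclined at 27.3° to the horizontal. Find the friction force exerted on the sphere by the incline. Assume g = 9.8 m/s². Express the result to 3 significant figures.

Here I = (2/5)MR², so the shape factor k = I/(MR²) = 0.4.
Translational: Mg sinθ − f = Ma. Rotational about the CM: fR = Iα = kMRa, so f = kMa.
Combining, a = g sinθ/(1+k) and f = kMa = kMg sinθ/(1+k).
f = 0.4 × 5.67 × 9.8 × sin27.3° / 1.4 ≈ 7.28 N.

f ≈ 7.28 N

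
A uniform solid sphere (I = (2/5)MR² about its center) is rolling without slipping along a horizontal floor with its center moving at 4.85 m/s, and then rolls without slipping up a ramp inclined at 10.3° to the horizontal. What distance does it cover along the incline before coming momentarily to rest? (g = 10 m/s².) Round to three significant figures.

With I = (2/5)MR², the ratio k = I/(MR²) is 0.4.
Since it rolls without slipping, ω = v/R and KE = ½Mv² + ½Iω² = ½(1+k)Mv² = (7/10)Mv².
Setting this equal to Mgh gives the vertical rise h = (1+k)v₀²/(2g) = 1.4×4.85²/(2×10) = 1.647 m.
Along the incline, d = h/sinθ = 1.647/sin10.3° ≈ 9.21 m.

d ≈ 9.21 m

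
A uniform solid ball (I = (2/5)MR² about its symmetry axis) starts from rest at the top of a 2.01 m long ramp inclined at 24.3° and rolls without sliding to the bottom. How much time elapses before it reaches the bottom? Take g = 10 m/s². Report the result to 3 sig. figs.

Here I = (2/5)MR², so the shape factor k = I/(MR²) = 0.4.
Translational: Mg sinθ − f = Ma. Rotational about the CM: fR = Iα = kMRa, so f = kMa.
Hence a = g sinθ/(1+k) = 10×sin24.3°/1.4 = 2.939 m/s².
Starting from rest, L = ½at², so t = √(2L/a) = √(2×2.01/2.939) ≈ 1.17 s.

t ≈ 1.17 s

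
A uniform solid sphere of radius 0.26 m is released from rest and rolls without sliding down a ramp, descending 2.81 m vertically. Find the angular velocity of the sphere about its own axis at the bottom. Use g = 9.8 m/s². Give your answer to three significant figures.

ω ≈ 24.1 rad/s

For this body I = (2/5)MR², i.e. k = I/(MR²) = 0.4.
Pure rolling means v = ωR; then KE = ½Mv² + ½I(v/R)² = ½(1+k)Mv² = (7/10)Mv².
Energy conservation Mgh = ½(1+k)Mv² gives v = √(2gh/(1+k)) = √(2 × 9.8 × 2.81 / 1.4) = 6.272 m/s.
Then ω = v/R = 6.272 / 0.26 ≈ 24.1 rad/s.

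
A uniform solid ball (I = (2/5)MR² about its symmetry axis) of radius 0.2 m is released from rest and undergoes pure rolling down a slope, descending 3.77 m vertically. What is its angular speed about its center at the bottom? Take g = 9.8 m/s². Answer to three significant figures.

ω ≈ 36.3 rad/s

The moment of inertia is (2/5)MR², giving k ≡ I/(MR²) = 0.4.
The rolling condition ω = v/R makes the rotational term ½I(v/R)² = ½kMv², so KE_total = ½(1+k)Mv² = (7/10)Mv².
Energy conservation Mgh = ½(1+k)Mv² gives v = √(2gh/(1+k)) = √(2 × 9.8 × 3.77 / 1.4) = 7.265 m/s.
Then ω = v/R = 7.265 / 0.2 ≈ 36.3 rad/s.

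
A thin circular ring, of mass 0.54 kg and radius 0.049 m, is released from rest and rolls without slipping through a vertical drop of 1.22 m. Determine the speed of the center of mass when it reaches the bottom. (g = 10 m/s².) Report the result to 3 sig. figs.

v ≈ 3.49 m/s

For this body I = MR², i.e. k = I/(MR²) = 1.
Rolling without slipping gives ω = v/R, so the total kinetic energy is ½Mv² + ½Iω² = ½(1+k)Mv² = Mv².
Energy conservation: Mgh = Mv², so v = √(2gh/(1+k)) = √(2 × 10 × 1.22 / 2) ≈ 3.49 m/s.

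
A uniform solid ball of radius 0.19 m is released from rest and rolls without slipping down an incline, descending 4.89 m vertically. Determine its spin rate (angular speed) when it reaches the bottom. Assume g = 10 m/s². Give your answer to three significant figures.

For this body I = (2/5)MR², i.e. k = I/(MR²) = 0.4.
The rolling condition ω = v/R makes the rotational term ½I(v/R)² = ½kMv², so KE_total = ½(1+k)Mv² = (7/10)Mv².
Energy conservation Mgh = ½(1+k)Mv² gives v = √(2gh/(1+k)) = √(2 × 10 × 4.89 / 1.4) = 8.358 m/s.
The angular speed follows from ω = v/R = 8.358/0.19 ≈ 44.0 rad/s.

ω ≈ 44.0 rad/s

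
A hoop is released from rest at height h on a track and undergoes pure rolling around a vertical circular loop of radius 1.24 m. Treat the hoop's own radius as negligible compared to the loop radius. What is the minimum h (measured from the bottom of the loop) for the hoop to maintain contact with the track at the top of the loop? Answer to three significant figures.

With I = MR², the ratio k = I/(MR²) is 1.
At the top of the loop, the minimum-contact condition is Mg = Mv_top²/r, so v_top² = gr.
With ω = v/R, the kinetic energy at speed v is ½(1+k)Mv² = Mv².
Energy conservation from release (height h) to the top (height 2r): Mgh = Mg(2r) + M·gr.
Thus h_min = 2r + (1+k)r/2 = r(2 + 2/2) = 1.24 × 3 ≈ 3.72 m.

h_min ≈ 3.72 m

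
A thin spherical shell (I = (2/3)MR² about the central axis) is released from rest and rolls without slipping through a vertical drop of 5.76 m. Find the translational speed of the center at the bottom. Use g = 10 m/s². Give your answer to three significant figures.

With I = (2/3)MR², the ratio k = I/(MR²) is 2/3.
Since it rolls without slipping, ω = v/R and KE = ½Mv² + ½Iω² = ½(1+k)Mv² = (5/6)Mv².
Energy conservation: Mgh = (5/6)Mv², so v = √(2gh/(1+k)) = √(2 × 10 × 5.76 / 1.667) ≈ 8.31 m/s.

v ≈ 8.31 m/s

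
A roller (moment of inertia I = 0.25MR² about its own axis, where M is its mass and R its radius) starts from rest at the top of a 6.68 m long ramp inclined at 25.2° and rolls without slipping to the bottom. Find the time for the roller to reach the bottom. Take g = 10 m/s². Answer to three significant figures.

t ≈ 1.98 s

The moment of inertia is 0.25MR², giving k ≡ I/(MR²) = 0.25.
Translational: Mg sinθ − f = Ma. Rotational about the CM: fR = Iα = kMRa, so f = kMa.
Hence a = g sinθ/(1+k) = 10×sin25.2°/1.25 = 3.406 m/s².
Starting from rest, L = ½at², so t = √(2L/a) = √(2×6.68/3.406) ≈ 1.98 s.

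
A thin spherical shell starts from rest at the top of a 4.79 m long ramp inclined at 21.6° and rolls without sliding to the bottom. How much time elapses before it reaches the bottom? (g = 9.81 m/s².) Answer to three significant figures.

t ≈ 2.10 s

With I = (2/3)MR², the ratio k = I/(MR²) is 2/3.
Along the incline Mg sinθ − f = Ma, and torque about the center fR = Iα = kMR²(a/R) gives f = kMa.
Hence a = g sinθ/(1+k) = 9.81×sin21.6°/1.667 = 2.167 m/s².
Starting from rest, L = ½at², so t = √(2L/a) = √(2×4.79/2.167) ≈ 2.10 s.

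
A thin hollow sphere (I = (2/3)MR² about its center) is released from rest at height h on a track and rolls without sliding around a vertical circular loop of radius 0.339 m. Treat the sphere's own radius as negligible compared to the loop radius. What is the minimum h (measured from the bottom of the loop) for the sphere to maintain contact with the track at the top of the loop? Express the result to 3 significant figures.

The moment of inertia is (2/3)MR², giving k ≡ I/(MR²) = 2/3.
At the top, contact is just lost when gravity alone supplies the centripetal force: Mg = Mv_top²/r, i.e. v_top² = gr.
With ω = v/R, the kinetic energy at speed v is ½(1+k)Mv² = (5/6)Mv².
Energy conservation from release (height h) to the top (height 2r): Mgh = Mg(2r) + (5/6)M·gr.
Thus h_min = 2r + (1+k)r/2 = r(2 + 1.667/2) = 0.339 × 2.833 ≈ 0.961 m.

h_min ≈ 0.961 m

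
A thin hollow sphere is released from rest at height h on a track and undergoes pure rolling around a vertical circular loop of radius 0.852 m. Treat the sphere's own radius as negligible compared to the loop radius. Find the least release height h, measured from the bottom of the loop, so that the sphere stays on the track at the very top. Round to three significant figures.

For this body I = (2/3)MR², i.e. k = I/(MR²) = 2/3.
At the top of the loop, the minimum-contact condition is Mg = Mv_top²/r, so v_top² = gr.
With ω = v/R, the kinetic energy at speed v is ½(1+k)Mv² = (5/6)Mv².
Energy conservation from release (height h) to the top (height 2r): Mgh = Mg(2r) + (5/6)M·gr.
Thus h_min = 2r + (1+k)r/2 = r(2 + 1.667/2) = 0.852 × 2.833 ≈ 2.41 m.

h_min ≈ 2.41 m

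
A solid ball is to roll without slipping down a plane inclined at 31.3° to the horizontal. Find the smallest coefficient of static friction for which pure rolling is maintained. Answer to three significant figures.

For this body I = (2/5)MR², i.e. k = I/(MR²) = 0.4.
Translational: Mg sinθ − f = Ma. Rotational about the CM: fR = Iα = kMRa, so f = kMa.
These give a = g sinθ/(1+k) and the required friction f = kMg sinθ/(1+k).
With N = Mg cosθ, the no-slip condition f ≤ μN gives μ_min = f/N = k tanθ/(1+k).
μ_min = 0.4 × tan31.3° / 1.4 ≈ 0.174.

μ_min ≈ 0.174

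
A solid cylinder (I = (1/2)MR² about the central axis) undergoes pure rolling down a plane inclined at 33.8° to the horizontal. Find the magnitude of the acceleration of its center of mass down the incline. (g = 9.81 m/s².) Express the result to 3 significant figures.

With I = (1/2)MR², the ratio k = I/(MR²) is 0.5.
Along the incline Mg sinθ − f = Ma, and torque about the center fR = Iα = kMR²(a/R) gives f = kMa.
Eliminating f: Mg sinθ = (1+k)Ma, so a = g sinθ/(1+k) = 9.81 × sin33.8° / 1.5 ≈ 3.64 m/s².

a ≈ 3.64 m/s²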